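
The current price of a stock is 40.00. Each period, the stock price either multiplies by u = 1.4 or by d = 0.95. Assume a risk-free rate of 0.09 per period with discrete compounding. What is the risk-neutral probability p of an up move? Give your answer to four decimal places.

Risk-neutral probability p = (1 + 0.09 − 0.95)/(1.4 − 0.95) = 0.1400/0.4500 = 0.3111

p = 0.3111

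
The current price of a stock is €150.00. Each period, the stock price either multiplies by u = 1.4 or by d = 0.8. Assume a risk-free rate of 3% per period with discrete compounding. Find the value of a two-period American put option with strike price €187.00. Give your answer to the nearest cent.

Risk-neutral probability p = (1 + 0.03 − 0.8)/(1.4 − 0.8) = 0.2300/0.6000 = 0.3833
Terminal stock prices: S_uu = 294, S_ud = 168, S_dd = 96
Terminal payoffs (K − S): max(-107, 0) = 0, max(19, 0) = 19, max(91, 0) = 91
Node u (S = 210): continuation = 1/1.03·[0.3833·0.0000 + 0.6167·19.0000] = 11.3754; exercise value = 0.0000 ≤ continuation, so V_u = 11.3754
Node d (S = 120): continuation = 1/1.03·[0.3833·19.0000 + 0.6167·91.0000] = 61.5534; exercise value = 67.0000 > continuation, so V_d = 67.0000 (exercise)
Node 0 (S = 150): continuation = 1/1.03·[0.3833·11.3754 + 0.6167·67.0000] = 44.3468; exercise value = 37.0000 ≤ continuation, so V_0 = 44.3468

€44.35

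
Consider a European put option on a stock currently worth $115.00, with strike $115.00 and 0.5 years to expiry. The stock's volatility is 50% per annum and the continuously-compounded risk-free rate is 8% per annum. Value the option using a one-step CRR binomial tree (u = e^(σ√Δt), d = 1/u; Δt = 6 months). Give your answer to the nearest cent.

$17.47

CRR parameters: u = e^(σ√Δt) = e^(0.5·√0.5) = 1.4241, d = 1/u = 0.7022
Per-period rate: rΔt = 0.08·0.5 = 0.04, so R = e^0.04 = 1.0408
Risk-neutral probability p = (e^0.04 − 0.7022)/(1.4241 − 0.7022) = 0.3386/0.7219 = 0.4691
Terminal stock prices: S_u = 163.8, S_d = 80.75
Terminal payoffs (K − S): max(-48.77, 0) = 0, max(34.25, 0) = 34.25
Node 0 (S = 115): V_0 = e^(−0.04)·[0.4691·0.0000 + 0.5309·34.2483] = 17.4711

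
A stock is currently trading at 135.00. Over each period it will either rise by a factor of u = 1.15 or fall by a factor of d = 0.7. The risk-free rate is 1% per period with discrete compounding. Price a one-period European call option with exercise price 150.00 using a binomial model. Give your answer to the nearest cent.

Risk-neutral probability p = (1 + 0.01 − 0.7)/(1.15 − 0.7) = 0.3100/0.4500 = 0.6889
Terminal stock prices: S_u = 155.2, S_d = 94.5
Terminal payoffs (S − K): max(5.25, 0) = 5.25, max(-55.5, 0) = 0
Node 0 (S = 135): V_0 = 1/1.01·[0.6889·5.2500 + 0.3111·0.0000] = 3.5809

3.58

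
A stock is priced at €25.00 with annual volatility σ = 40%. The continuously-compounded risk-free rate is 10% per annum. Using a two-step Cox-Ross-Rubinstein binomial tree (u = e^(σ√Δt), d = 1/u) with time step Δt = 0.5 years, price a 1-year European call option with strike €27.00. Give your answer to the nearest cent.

€4.15

CRR parameters: u = e^(σ√Δt) = e^(0.4·√0.5) = 1.3269, d = 1/u = 0.7536
Per-period rate: rΔt = 0.1·0.5 = 0.05, so R = e^0.05 = 1.0513
Risk-neutral probability p = (e^0.05 − 0.7536)/(1.3269 − 0.7536) = 0.2976/0.5733 = 0.5192
Terminal stock prices: S_uu = 44.02, S_ud = 25, S_dd = 14.2
Terminal payoffs (S − K): max(17.02, 0) = 17.02, max(-2, 0) = 0, max(-12.8, 0) = 0
Node u (S = 33.17): V_u = e^(−0.05)·[0.5192·17.0164 + 0.4808·0.0000] = 8.4039
Node d (S = 18.84): V_d = e^(−0.05)·[0.5192·0.0000 + 0.4808·0.0000] = 0.0000
Node 0 (S = 25): V_0 = e^(−0.05)·[0.5192·8.4039 + 0.4808·0.0000] = 4.1505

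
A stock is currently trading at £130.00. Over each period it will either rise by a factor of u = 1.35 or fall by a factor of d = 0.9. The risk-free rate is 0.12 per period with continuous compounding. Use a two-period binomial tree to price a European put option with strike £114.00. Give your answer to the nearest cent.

£1.67

Risk-neutral probability p = (e^0.12 − 0.9)/(1.35 − 0.9) = 0.2275/0.4500 = 0.5055
Terminal stock prices: S_uu = 236.9, S_ud = 158, S_dd = 105.3
Terminal payoffs (K − S): max(-122.9, 0) = 0, max(-43.95, 0) = 0, max(8.7, 0) = 8.7
Node u (S = 175.5): V_u = e^(−0.12)·[0.5055·0.0000 + 0.4945·0.0000] = 0.0000
Node d (S = 117): V_d = e^(−0.12)·[0.5055·0.0000 + 0.4945·8.7000] = 3.8153
Node 0 (S = 130): V_0 = e^(−0.12)·[0.5055·0.0000 + 0.4945·3.8153] = 1.6732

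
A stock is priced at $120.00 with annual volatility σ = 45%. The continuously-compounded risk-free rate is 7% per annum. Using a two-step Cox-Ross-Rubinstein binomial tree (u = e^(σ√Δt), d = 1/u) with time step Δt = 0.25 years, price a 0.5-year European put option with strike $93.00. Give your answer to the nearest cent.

CRR parameters: u = e^(σ√Δt) = e^(0.45·√0.25) = 1.2523, d = 1/u = 0.7985
Per-period rate: rΔt = 0.07·0.25 = 0.0175, so R = e^0.0175 = 1.0177
Risk-neutral probability p = (e^0.0175 − 0.7985)/(1.2523 − 0.7985) = 0.2191/0.4538 = 0.4829
Terminal stock prices: S_uu = 188.2, S_ud = 120, S_dd = 76.52
Terminal payoffs (K − S): max(-95.2, 0) = 0, max(-27, 0) = 0, max(16.48, 0) = 16.48
Node u (S = 150.3): V_u = e^(−0.0175)·[0.4829·0.0000 + 0.5171·0.0000] = 0.0000
Node d (S = 95.82): V_d = e^(−0.0175)·[0.4829·0.0000 + 0.5171·16.4846] = 8.3765
Node 0 (S = 120): V_0 = e^(−0.0175)·[0.4829·0.0000 + 0.5171·8.3765] = 4.2565

$4.26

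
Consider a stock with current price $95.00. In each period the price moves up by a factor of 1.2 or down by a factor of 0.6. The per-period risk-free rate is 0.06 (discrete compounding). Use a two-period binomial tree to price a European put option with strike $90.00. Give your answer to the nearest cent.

$9.58

Risk-neutral probability p = (1 + 0.06 − 0.6)/(1.2 − 0.6) = 0.4600/0.6000 = 0.7667
Terminal stock prices: S_uu = 136.8, S_ud = 68.4, S_dd = 34.2
Terminal payoffs (K − S): max(-46.8, 0) = 0, max(21.6, 0) = 21.6, max(55.8, 0) = 55.8
Node u (S = 114): V_u = 1/1.06·[0.7667·0.0000 + 0.2333·21.6000] = 4.7547
Node d (S = 57): V_d = 1/1.06·[0.7667·21.6000 + 0.2333·55.8000] = 27.9057
Node 0 (S = 95): V_0 = 1/1.06·[0.7667·4.7547 + 0.2333·27.9057] = 9.5817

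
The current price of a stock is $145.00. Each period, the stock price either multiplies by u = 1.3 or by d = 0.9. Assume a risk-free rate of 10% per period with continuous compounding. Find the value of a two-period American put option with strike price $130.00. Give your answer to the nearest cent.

Risk-neutral probability p = (e^0.1 − 0.9)/(1.3 − 0.9) = 0.2052/0.4000 = 0.5129
Terminal stock prices: S_uu = 245.1, S_ud = 169.7, S_dd = 117.5
Terminal payoffs (K − S): max(-115.1, 0) = 0, max(-39.65, 0) = 0, max(12.55, 0) = 12.55
Node u (S = 188.5): continuation = e^(−0.1)·[0.5129·0.0000 + 0.4871·0.0000] = 0.0000; exercise value = 0.0000 ≤ continuation, so V_u = 0.0000
Node d (S = 130.5): continuation = e^(−0.1)·[0.5129·0.0000 + 0.4871·12.5500] = 5.5311; exercise value = 0.0000 ≤ continuation, so V_d = 5.5311
Node 0 (S = 145): continuation = e^(−0.1)·[0.5129·0.0000 + 0.4871·5.5311] = 2.4377; exercise value = 0.0000 ≤ continuation, so V_0 = 2.4377

$2.44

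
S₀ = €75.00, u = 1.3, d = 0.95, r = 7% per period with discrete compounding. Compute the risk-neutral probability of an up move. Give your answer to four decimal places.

p = 0.3429

Risk-neutral probability p = (1 + 0.07 − 0.95)/(1.3 − 0.95) = 0.1200/0.3500 = 0.3429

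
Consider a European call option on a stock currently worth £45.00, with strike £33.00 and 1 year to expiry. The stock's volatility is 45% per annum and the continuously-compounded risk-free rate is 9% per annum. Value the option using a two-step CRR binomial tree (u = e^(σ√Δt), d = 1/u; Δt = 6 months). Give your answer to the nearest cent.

£17.00

CRR parameters: u = e^(σ√Δt) = e^(0.45·√0.5) = 1.3746, d = 1/u = 0.7275
Per-period rate: rΔt = 0.09·0.5 = 0.045, so R = e^0.045 = 1.0460
Risk-neutral probability p = (e^0.045 − 0.7275)/(1.3746 − 0.7275) = 0.3186/0.6472 = 0.4922
Terminal stock prices: S_uu = 85.03, S_ud = 45, S_dd = 23.81
Terminal payoffs (S − K): max(52.03, 0) = 52.03, max(12, 0) = 12, max(-9.186, 0) = 0
Node u (S = 61.86): V_u = e^(−0.045)·[0.4922·52.0346 + 0.5078·12.0000] = 30.3113
Node d (S = 32.74): V_d = e^(−0.045)·[0.4922·12.0000 + 0.5078·0.0000] = 5.6469
Node 0 (S = 45): V_0 = e^(−0.045)·[0.4922·30.3113 + 0.5078·5.6469] = 17.0049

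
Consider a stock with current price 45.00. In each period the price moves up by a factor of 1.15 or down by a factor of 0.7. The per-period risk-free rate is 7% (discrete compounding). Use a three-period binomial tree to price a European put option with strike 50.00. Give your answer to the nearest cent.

4.18

Risk-neutral probability p = (1 + 0.07 − 0.7)/(1.15 − 0.7) = 0.3700/0.4500 = 0.8222
Terminal stock prices: S_uuu = 68.44, S_uud = 41.66, S_udd = 25.36, S_ddd = 15.43
Terminal payoffs (K − S): max(-18.44, 0) = 0, max(8.341, 0) = 8.341, max(24.64, 0) = 24.64, max(34.57, 0) = 34.57
Node uu (S = 59.51): V_uu = 1/1.07·[0.8222·0.0000 + 0.1778·8.3413] = 1.3859
Node ud (S = 36.22): V_ud = 1/1.07·[0.8222·8.3413 + 0.1778·24.6425] = 10.5040
Node dd (S = 22.05): V_dd = 1/1.07·[0.8222·24.6425 + 0.1778·34.5650] = 24.6790
Node u (S = 51.75): V_u = 1/1.07·[0.8222·1.3859 + 0.1778·10.5040] = 2.8102
Node d (S = 31.5): V_d = 1/1.07·[0.8222·10.5040 + 0.1778·24.6790] = 12.1719
Node 0 (S = 45): V_0 = 1/1.07·[0.8222·2.8102 + 0.1778·12.1719] = 4.1818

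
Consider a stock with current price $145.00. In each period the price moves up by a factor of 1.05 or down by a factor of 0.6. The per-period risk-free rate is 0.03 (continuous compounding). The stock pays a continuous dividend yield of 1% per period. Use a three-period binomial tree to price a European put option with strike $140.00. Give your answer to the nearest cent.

$7.96

Per-period risk-free factor R = e^0.03 = 1.0305; dividend-adjusted growth = e^(0.03−0.01) = 1.0202.
Risk-neutral probability p = (1.0202 − 0.6)/(1.05 − 0.6) = 0.4202/0.4500 = 0.9338
Terminal stock prices: S_uuu = 167.9, S_uud = 95.92, S_udd = 54.81, S_ddd = 31.32
Terminal payoffs (K − S): max(-27.86, 0) = 0, max(44.08, 0) = 44.08, max(85.19, 0) = 85.19, max(108.7, 0) = 108.7
Node uu (S = 159.9): V_uu = e^(−0.03)·[0.9338·0.0000 + 0.0662·44.0825] = 2.8328
Node ud (S = 91.35): V_ud = e^(−0.03)·[0.9338·44.0825 + 0.0662·85.1900] = 45.4213
Node dd (S = 52.2): V_dd = e^(−0.03)·[0.9338·85.1900 + 0.0662·108.6800] = 84.1818
Node u (S = 152.2): V_u = e^(−0.03)·[0.9338·2.8328 + 0.0662·45.4213] = 5.4859
Node d (S = 87): V_d = e^(−0.03)·[0.9338·45.4213 + 0.0662·84.1818] = 46.5698
Node 0 (S = 145): V_0 = e^(−0.03)·[0.9338·5.4859 + 0.0662·46.5698] = 7.9639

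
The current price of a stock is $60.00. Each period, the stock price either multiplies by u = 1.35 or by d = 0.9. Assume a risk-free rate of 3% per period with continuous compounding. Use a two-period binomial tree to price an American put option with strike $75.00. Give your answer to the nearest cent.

Risk-neutral probability p = (e^0.03 − 0.9)/(1.35 − 0.9) = 0.1305/0.4500 = 0.2899
Terminal stock prices: S_uu = 109.4, S_ud = 72.9, S_dd = 48.6
Terminal payoffs (K − S): max(-34.35, 0) = 0, max(2.1, 0) = 2.1, max(26.4, 0) = 26.4
Node u (S = 81): continuation = e^(−0.03)·[0.2899·0.0000 + 0.7101·2.1000] = 1.4471; exercise value = 0.0000 ≤ continuation, so V_u = 1.4471
Node d (S = 54): continuation = e^(−0.03)·[0.2899·2.1000 + 0.7101·26.4000] = 18.7834; exercise value = 21.0000 > continuation, so V_d = 21.0000 (exercise)
Node 0 (S = 60): continuation = e^(−0.03)·[0.2899·1.4471 + 0.7101·21.0000] = 14.8785; exercise value = 15.0000 > continuation, so V_0 = 15.0000 (exercise)

$15.00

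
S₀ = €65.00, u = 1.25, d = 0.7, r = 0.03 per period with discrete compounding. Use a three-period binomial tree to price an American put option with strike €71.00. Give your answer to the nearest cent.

€13.10

Risk-neutral probability p = (1 + 0.03 − 0.7)/(1.25 − 0.7) = 0.3300/0.5500 = 0.6000
Terminal stock prices: S_uuu = 127, S_uud = 71.09, S_udd = 39.81, S_ddd = 22.29
Terminal payoffs (K − S): max(-55.95, 0) = 0, max(-0.09375, 0) = 0, max(31.19, 0) = 31.19, max(48.71, 0) = 48.71
Node uu (S = 101.6): continuation = 1/1.03·[0.6000·0.0000 + 0.4000·0.0000] = 0.0000; exercise value = 0.0000 ≤ continuation, so V_uu = 0.0000
Node ud (S = 56.87): continuation = 1/1.03·[0.6000·0.0000 + 0.4000·31.1875] = 12.1117; exercise value = 14.1250 > continuation, so V_ud = 14.1250 (exercise)
Node dd (S = 31.85): continuation = 1/1.03·[0.6000·31.1875 + 0.4000·48.7050] = 37.0820; exercise value = 39.1500 > continuation, so V_dd = 39.1500 (exercise)
Node u (S = 81.25): continuation = 1/1.03·[0.6000·0.0000 + 0.4000·14.1250] = 5.4854; exercise value = 0.0000 ≤ continuation, so V_u = 5.4854
Node d (S = 45.5): continuation = 1/1.03·[0.6000·14.1250 + 0.4000·39.1500] = 23.4320; exercise value = 25.5000 > continuation, so V_d = 25.5000 (exercise)
Node 0 (S = 65): continuation = 1/1.03·[0.6000·5.4854 + 0.4000·25.5000] = 13.0983; exercise value = 6.0000 ≤ continuation, so V_0 = 13.0983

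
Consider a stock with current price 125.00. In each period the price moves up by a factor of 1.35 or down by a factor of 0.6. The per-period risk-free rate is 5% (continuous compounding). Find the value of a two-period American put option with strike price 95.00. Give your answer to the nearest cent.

Risk-neutral probability p = (e^0.05 − 0.6)/(1.35 − 0.6) = 0.4513/0.7500 = 0.6017
Terminal stock prices: S_uu = 227.8, S_ud = 101.2, S_dd = 45
Terminal payoffs (K − S): max(-132.8, 0) = 0, max(-6.25, 0) = 0, max(50, 0) = 50
Node u (S = 168.8): continuation = e^(−0.05)·[0.6017·0.0000 + 0.3983·0.0000] = 0.0000; exercise value = 0.0000 ≤ continuation, so V_u = 0.0000
Node d (S = 75): continuation = e^(−0.05)·[0.6017·0.0000 + 0.3983·50.0000] = 18.9440; exercise value = 20.0000 > continuation, so V_d = 20.0000 (exercise)
Node 0 (S = 125): continuation = e^(−0.05)·[0.6017·0.0000 + 0.3983·20.0000] = 7.5776; exercise value = 0.0000 ≤ continuation, so V_0 = 7.5776

7.58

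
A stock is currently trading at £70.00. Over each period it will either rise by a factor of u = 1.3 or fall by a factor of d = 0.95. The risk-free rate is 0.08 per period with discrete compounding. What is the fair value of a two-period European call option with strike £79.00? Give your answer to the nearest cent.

£7.63

Risk-neutral probability p = (1 + 0.08 − 0.95)/(1.3 − 0.95) = 0.1300/0.3500 = 0.3714
Terminal stock prices: S_uu = 118.3, S_ud = 86.45, S_dd = 63.17
Terminal payoffs (S − K): max(39.3, 0) = 39.3, max(7.45, 0) = 7.45, max(-15.83, 0) = 0
Node u (S = 91): V_u = 1/1.08·[0.3714·39.3000 + 0.6286·7.4500] = 17.8519
Node d (S = 66.5): V_d = 1/1.08·[0.3714·7.4500 + 0.6286·0.0000] = 2.5622
Node 0 (S = 70): V_0 = 1/1.08·[0.3714·17.8519 + 0.6286·2.5622] = 7.6307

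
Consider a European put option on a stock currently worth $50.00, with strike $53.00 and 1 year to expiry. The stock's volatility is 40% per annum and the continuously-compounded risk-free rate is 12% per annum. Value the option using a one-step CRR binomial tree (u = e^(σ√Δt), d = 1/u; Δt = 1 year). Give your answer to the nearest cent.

CRR parameters: u = e^(σ√Δt) = e^(0.4·√1) = 1.4918, d = 1/u = 0.6703
Per-period rate: rΔt = 0.12·1 = 0.12, so R = e^0.12 = 1.1275
Risk-neutral probability p = (e^0.12 − 0.6703)/(1.4918 − 0.6703) = 0.4572/0.8215 = 0.5565
Terminal stock prices: S_u = 74.59, S_d = 33.52
Terminal payoffs (K − S): max(-21.59, 0) = 0, max(19.48, 0) = 19.48
Node 0 (S = 50): V_0 = e^(−0.12)·[0.5565·0.0000 + 0.4435·19.4840] = 7.6638

$7.66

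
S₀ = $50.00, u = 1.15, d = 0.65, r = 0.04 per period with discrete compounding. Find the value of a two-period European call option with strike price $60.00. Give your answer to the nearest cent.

$3.45

Risk-neutral probability p = (1 + 0.04 − 0.65)/(1.15 − 0.65) = 0.3900/0.5000 = 0.7800
Terminal stock prices: S_uu = 66.12, S_ud = 37.38, S_dd = 21.13
Terminal payoffs (S − K): max(6.125, 0) = 6.125, max(-22.62, 0) = 0, max(-38.88, 0) = 0
Node u (S = 57.5): V_u = 1/1.04·[0.7800·6.1250 + 0.2200·0.0000] = 4.5937
Node d (S = 32.5): V_d = 1/1.04·[0.7800·0.0000 + 0.2200·0.0000] = 0.0000
Node 0 (S = 50): V_0 = 1/1.04·[0.7800·4.5937 + 0.2200·0.0000] = 3.4453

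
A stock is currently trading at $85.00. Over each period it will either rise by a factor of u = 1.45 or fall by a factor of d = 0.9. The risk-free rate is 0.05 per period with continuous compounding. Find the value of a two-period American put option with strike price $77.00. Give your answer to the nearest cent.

Risk-neutral probability p = (e^0.05 − 0.9)/(1.45 − 0.9) = 0.1513/0.5500 = 0.2750
Terminal stock prices: S_uu = 178.7, S_ud = 110.9, S_dd = 68.85
Terminal payoffs (K − S): max(-101.7, 0) = 0, max(-33.92, 0) = 0, max(8.15, 0) = 8.15
Node u (S = 123.2): continuation = e^(−0.05)·[0.2750·0.0000 + 0.7250·0.0000] = 0.0000; exercise value = 0.0000 ≤ continuation, so V_u = 0.0000
Node d (S = 76.5): continuation = e^(−0.05)·[0.2750·0.0000 + 0.7250·8.1500] = 5.6203; exercise value = 0.5000 ≤ continuation, so V_d = 5.6203
Node 0 (S = 85): continuation = e^(−0.05)·[0.2750·0.0000 + 0.7250·5.6203] = 3.8758; exercise value = 0.0000 ≤ continuation, so V_0 = 3.8758

$3.88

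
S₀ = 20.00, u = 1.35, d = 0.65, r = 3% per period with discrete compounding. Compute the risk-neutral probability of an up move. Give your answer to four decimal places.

Risk-neutral probability p = (1 + 0.03 − 0.65)/(1.35 − 0.65) = 0.3800/0.7000 = 0.5429

p = 0.5429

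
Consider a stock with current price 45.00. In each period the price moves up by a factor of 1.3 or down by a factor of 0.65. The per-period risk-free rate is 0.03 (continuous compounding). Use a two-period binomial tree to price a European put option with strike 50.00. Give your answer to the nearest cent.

10.49

Risk-neutral probability p = (e^0.03 − 0.65)/(1.3 − 0.65) = 0.3805/0.6500 = 0.5853
Terminal stock prices: S_uu = 76.05, S_ud = 38.02, S_dd = 19.01
Terminal payoffs (K − S): max(-26.05, 0) = 0, max(11.98, 0) = 11.98, max(30.99, 0) = 30.99
Node u (S = 58.5): V_u = e^(−0.03)·[0.5853·0.0000 + 0.4147·11.9750] = 4.8191
Node d (S = 29.25): V_d = e^(−0.03)·[0.5853·11.9750 + 0.4147·30.9875] = 19.2723
Node 0 (S = 45): V_0 = e^(−0.03)·[0.5853·4.8191 + 0.4147·19.2723] = 10.4931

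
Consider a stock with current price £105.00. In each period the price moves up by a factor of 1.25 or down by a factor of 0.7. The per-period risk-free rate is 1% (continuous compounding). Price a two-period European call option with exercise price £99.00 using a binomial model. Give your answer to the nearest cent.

Risk-neutral probability p = (e^0.01 − 0.7)/(1.25 − 0.7) = 0.3101/0.5500 = 0.5637
Terminal stock prices: S_uu = 164.1, S_ud = 91.88, S_dd = 51.45
Terminal payoffs (S − K): max(65.06, 0) = 65.06, max(-7.125, 0) = 0, max(-47.55, 0) = 0
Node u (S = 131.2): V_u = e^(−0.01)·[0.5637·65.0625 + 0.4363·0.0000] = 36.3126
Node d (S = 73.5): V_d = e^(−0.01)·[0.5637·0.0000 + 0.4363·0.0000] = 0.0000
Node 0 (S = 105): V_0 = e^(−0.01)·[0.5637·36.3126 + 0.4363·0.0000] = 20.2667

£20.27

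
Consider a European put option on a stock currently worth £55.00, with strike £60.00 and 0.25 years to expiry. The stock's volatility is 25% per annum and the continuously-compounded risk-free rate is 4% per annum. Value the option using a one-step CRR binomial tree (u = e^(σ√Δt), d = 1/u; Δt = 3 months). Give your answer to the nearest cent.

£5.57

CRR parameters: u = e^(σ√Δt) = e^(0.25·√0.25) = 1.1331, d = 1/u = 0.8825
Per-period rate: rΔt = 0.04·0.25 = 0.01, so R = e^0.01 = 1.0101
Risk-neutral probability p = (e^0.01 − 0.8825)/(1.1331 − 0.8825) = 0.1276/0.2507 = 0.5089
Terminal stock prices: S_u = 62.32, S_d = 48.54
Terminal payoffs (K − S): max(-2.323, 0) = 0, max(11.46, 0) = 11.46
Node 0 (S = 55): V_0 = e^(−0.01)·[0.5089·0.0000 + 0.4911·11.4627] = 5.5735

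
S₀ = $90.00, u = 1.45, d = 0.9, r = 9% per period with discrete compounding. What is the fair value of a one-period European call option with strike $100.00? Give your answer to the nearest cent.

Risk-neutral probability p = (1 + 0.09 − 0.9)/(1.45 − 0.9) = 0.1900/0.5500 = 0.3455
Terminal stock prices: S_u = 130.5, S_d = 81
Terminal payoffs (S − K): max(30.5, 0) = 30.5, max(-19, 0) = 0
Node 0 (S = 90): V_0 = 1/1.09·[0.3455·30.5000 + 0.6545·0.0000] = 9.6664

$9.67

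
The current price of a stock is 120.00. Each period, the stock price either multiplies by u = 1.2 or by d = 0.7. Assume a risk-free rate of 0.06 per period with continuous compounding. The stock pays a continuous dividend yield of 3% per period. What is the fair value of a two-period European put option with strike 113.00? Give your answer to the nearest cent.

Per-period risk-free factor R = e^0.06 = 1.0618; dividend-adjusted growth = e^(0.06−0.03) = 1.0305.
Risk-neutral probability p = (1.0305 − 0.7)/(1.2 − 0.7) = 0.3305/0.5000 = 0.6609
Terminal stock prices: S_uu = 172.8, S_ud = 100.8, S_dd = 58.8
Terminal payoffs (K − S): max(-59.8, 0) = 0, max(12.2, 0) = 12.2, max(54.2, 0) = 54.2
Node u (S = 144): V_u = e^(−0.06)·[0.6609·0.0000 + 0.3391·12.2000] = 3.8960
Node d (S = 84): V_d = e^(−0.06)·[0.6609·12.2000 + 0.3391·54.2000] = 24.9020
Node 0 (S = 120): V_0 = e^(−0.06)·[0.6609·3.8960 + 0.3391·24.9020] = 10.3772

10.38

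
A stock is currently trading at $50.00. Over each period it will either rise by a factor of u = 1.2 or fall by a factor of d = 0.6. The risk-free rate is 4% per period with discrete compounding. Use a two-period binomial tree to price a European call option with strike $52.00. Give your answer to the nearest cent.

Risk-neutral probability p = (1 + 0.04 − 0.6)/(1.2 − 0.6) = 0.4400/0.6000 = 0.7333
Terminal stock prices: S_uu = 72, S_ud = 36, S_dd = 18
Terminal payoffs (S − K): max(20, 0) = 20, max(-16, 0) = 0, max(-34, 0) = 0
Node u (S = 60): V_u = 1/1.04·[0.7333·20.0000 + 0.2667·0.0000] = 14.1026
Node d (S = 30): V_d = 1/1.04·[0.7333·0.0000 + 0.2667·0.0000] = 0.0000
Node 0 (S = 50): V_0 = 1/1.04·[0.7333·14.1026 + 0.2667·0.0000] = 9.9441

$9.94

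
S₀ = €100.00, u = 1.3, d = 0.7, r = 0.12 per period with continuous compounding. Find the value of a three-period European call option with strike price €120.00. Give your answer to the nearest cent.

€25.16

Risk-neutral probability p = (e^0.12 − 0.7)/(1.3 − 0.7) = 0.4275/0.6000 = 0.7125
Terminal stock prices: S_uuu = 219.7, S_uud = 118.3, S_udd = 63.7, S_ddd = 34.3
Terminal payoffs (S − K): max(99.7, 0) = 99.7, max(-1.7, 0) = 0, max(-56.3, 0) = 0, max(-85.7, 0) = 0
Node uu (S = 169): V_uu = e^(−0.12)·[0.7125·99.7000 + 0.2875·0.0000] = 63.0030
Node ud (S = 91): V_ud = e^(−0.12)·[0.7125·0.0000 + 0.2875·0.0000] = 0.0000
Node dd (S = 49): V_dd = e^(−0.12)·[0.7125·0.0000 + 0.2875·0.0000] = 0.0000
Node u (S = 130): V_u = e^(−0.12)·[0.7125·63.0030 + 0.2875·0.0000] = 39.8133
Node d (S = 70): V_d = e^(−0.12)·[0.7125·0.0000 + 0.2875·0.0000] = 0.0000
Node 0 (S = 100): V_0 = e^(−0.12)·[0.7125·39.8133 + 0.2875·0.0000] = 25.1590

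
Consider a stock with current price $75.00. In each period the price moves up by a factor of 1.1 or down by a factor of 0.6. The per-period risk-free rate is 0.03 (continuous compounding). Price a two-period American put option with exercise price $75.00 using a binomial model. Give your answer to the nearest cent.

Risk-neutral probability p = (e^0.03 − 0.6)/(1.1 − 0.6) = 0.4305/0.5000 = 0.8609
Terminal stock prices: S_uu = 90.75, S_ud = 49.5, S_dd = 27
Terminal payoffs (K − S): max(-15.75, 0) = 0, max(25.5, 0) = 25.5, max(48, 0) = 48
Node u (S = 82.5): continuation = e^(−0.03)·[0.8609·0.0000 + 0.1391·25.5000] = 3.4420; exercise value = 0.0000 ≤ continuation, so V_u = 3.4420
Node d (S = 45): continuation = e^(−0.03)·[0.8609·25.5000 + 0.1391·48.0000] = 27.7834; exercise value = 30.0000 > continuation, so V_d = 30.0000 (exercise)
Node 0 (S = 75): continuation = e^(−0.03)·[0.8609·3.4420 + 0.1391·30.0000] = 6.9251; exercise value = 0.0000 ≤ continuation, so V_0 = 6.9251

$6.93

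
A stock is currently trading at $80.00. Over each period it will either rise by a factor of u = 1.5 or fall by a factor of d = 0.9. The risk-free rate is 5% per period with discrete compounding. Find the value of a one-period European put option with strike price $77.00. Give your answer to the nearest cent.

Risk-neutral probability p = (1 + 0.05 − 0.9)/(1.5 − 0.9) = 0.1500/0.6000 = 0.2500
Terminal stock prices: S_u = 120, S_d = 72
Terminal payoffs (K − S): max(-43, 0) = 0, max(5, 0) = 5
Node 0 (S = 80): V_0 = 1/1.05·[0.2500·0.0000 + 0.7500·5.0000] = 3.5714

$3.57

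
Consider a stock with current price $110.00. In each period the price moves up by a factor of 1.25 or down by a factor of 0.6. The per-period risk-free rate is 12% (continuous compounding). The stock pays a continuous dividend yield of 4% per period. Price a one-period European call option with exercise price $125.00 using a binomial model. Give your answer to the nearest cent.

$8.24

Per-period risk-free factor R = e^0.12 = 1.1275; dividend-adjusted growth = e^(0.12−0.04) = 1.0833.
Risk-neutral probability p = (1.0833 − 0.6)/(1.25 − 0.6) = 0.4833/0.6500 = 0.7435
Terminal stock prices: S_u = 137.5, S_d = 66
Terminal payoffs (S − K): max(12.5, 0) = 12.5, max(-59, 0) = 0
Node 0 (S = 110): V_0 = e^(−0.12)·[0.7435·12.5000 + 0.2565·0.0000] = 8.2430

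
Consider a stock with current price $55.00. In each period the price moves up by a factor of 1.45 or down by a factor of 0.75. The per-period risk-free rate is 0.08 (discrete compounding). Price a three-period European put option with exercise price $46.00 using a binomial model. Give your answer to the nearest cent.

Risk-neutral probability p = (1 + 0.08 − 0.75)/(1.45 − 0.75) = 0.3300/0.7000 = 0.4714
Terminal stock prices: S_uuu = 167.7, S_uud = 86.73, S_udd = 44.86, S_ddd = 23.2
Terminal payoffs (K − S): max(-121.7, 0) = 0, max(-40.73, 0) = 0, max(1.141, 0) = 1.141, max(22.8, 0) = 22.8
Node uu (S = 115.6): V_uu = 1/1.08·[0.4714·0.0000 + 0.5286·0.0000] = 0.0000
Node ud (S = 59.81): V_ud = 1/1.08·[0.4714·0.0000 + 0.5286·1.1406] = 0.5582
Node dd (S = 30.94): V_dd = 1/1.08·[0.4714·1.1406 + 0.5286·22.7969] = 11.6551
Node u (S = 79.75): V_u = 1/1.08·[0.4714·0.0000 + 0.5286·0.5582] = 0.2732
Node d (S = 41.25): V_d = 1/1.08·[0.4714·0.5582 + 0.5286·11.6551] = 5.9479
Node 0 (S = 55): V_0 = 1/1.08·[0.4714·0.2732 + 0.5286·5.9479] = 3.0303

$3.03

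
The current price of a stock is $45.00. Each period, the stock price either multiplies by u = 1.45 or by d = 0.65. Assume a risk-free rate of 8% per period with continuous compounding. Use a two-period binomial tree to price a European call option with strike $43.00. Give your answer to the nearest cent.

Risk-neutral probability p = (e^0.08 − 0.65)/(1.45 − 0.65) = 0.4333/0.8000 = 0.5416
Terminal stock prices: S_uu = 94.61, S_ud = 42.41, S_dd = 19.01
Terminal payoffs (S − K): max(51.61, 0) = 51.61, max(-0.5875, 0) = 0, max(-23.99, 0) = 0
Node u (S = 65.25): V_u = e^(−0.08)·[0.5416·51.6125 + 0.4584·0.0000] = 25.8046
Node d (S = 29.25): V_d = e^(−0.08)·[0.5416·0.0000 + 0.4584·0.0000] = 0.0000
Node 0 (S = 45): V_0 = e^(−0.08)·[0.5416·25.8046 + 0.4584·0.0000] = 12.9015

$12.90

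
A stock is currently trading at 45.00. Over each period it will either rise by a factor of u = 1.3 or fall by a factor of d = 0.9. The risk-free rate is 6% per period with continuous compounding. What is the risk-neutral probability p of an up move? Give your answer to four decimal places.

p = 0.4046

Risk-neutral probability p = (e^0.06 − 0.9)/(1.3 − 0.9) = 0.1618/0.4000 = 0.4046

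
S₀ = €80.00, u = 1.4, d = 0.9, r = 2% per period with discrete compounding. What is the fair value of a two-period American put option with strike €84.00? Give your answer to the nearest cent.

€10.66

Risk-neutral probability p = (1 + 0.02 − 0.9)/(1.4 − 0.9) = 0.1200/0.5000 = 0.2400
Terminal stock prices: S_uu = 156.8, S_ud = 100.8, S_dd = 64.8
Terminal payoffs (K − S): max(-72.8, 0) = 0, max(-16.8, 0) = 0, max(19.2, 0) = 19.2
Node u (S = 112): continuation = 1/1.02·[0.2400·0.0000 + 0.7600·0.0000] = 0.0000; exercise value = 0.0000 ≤ continuation, so V_u = 0.0000
Node d (S = 72): continuation = 1/1.02·[0.2400·0.0000 + 0.7600·19.2000] = 14.3059; exercise value = 12.0000 ≤ continuation, so V_d = 14.3059
Node 0 (S = 80): continuation = 1/1.02·[0.2400·0.0000 + 0.7600·14.3059] = 10.6593; exercise value = 4.0000 ≤ continuation, so V_0 = 10.6593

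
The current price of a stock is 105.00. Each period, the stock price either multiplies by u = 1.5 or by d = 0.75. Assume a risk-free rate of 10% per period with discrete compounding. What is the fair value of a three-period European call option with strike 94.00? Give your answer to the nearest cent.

41.66

Risk-neutral probability p = (1 + 0.1 − 0.75)/(1.5 − 0.75) = 0.3500/0.7500 = 0.4667
Terminal stock prices: S_uuu = 354.4, S_uud = 177.2, S_udd = 88.59, S_ddd = 44.3
Terminal payoffs (S − K): max(260.4, 0) = 260.4, max(83.19, 0) = 83.19, max(-5.406, 0) = 0, max(-49.7, 0) = 0
Node uu (S = 236.2): V_uu = 1/1.1·[0.4667·260.3750 + 0.5333·83.1875] = 150.7955
Node ud (S = 118.1): V_ud = 1/1.1·[0.4667·83.1875 + 0.5333·0.0000] = 35.2917
Node dd (S = 59.06): V_dd = 1/1.1·[0.4667·0.0000 + 0.5333·0.0000] = 0.0000
Node u (S = 157.5): V_u = 1/1.1·[0.4667·150.7955 + 0.5333·35.2917] = 81.0849
Node d (S = 78.75): V_d = 1/1.1·[0.4667·35.2917 + 0.5333·0.0000] = 14.9722
Node 0 (S = 105): V_0 = 1/1.1·[0.4667·81.0849 + 0.5333·14.9722] = 41.6589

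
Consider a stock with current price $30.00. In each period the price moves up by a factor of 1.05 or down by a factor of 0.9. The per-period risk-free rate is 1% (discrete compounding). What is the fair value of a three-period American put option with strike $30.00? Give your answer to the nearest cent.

Risk-neutral probability p = (1 + 0.01 − 0.9)/(1.05 − 0.9) = 0.1100/0.1500 = 0.7333
Terminal stock prices: S_uuu = 34.73, S_uud = 29.77, S_udd = 25.52, S_ddd = 21.87
Terminal payoffs (K − S): max(-4.729, 0) = 0, max(0.2325, 0) = 0.2325, max(4.485, 0) = 4.485, max(8.13, 0) = 8.13
Node uu (S = 33.08): continuation = 1/1.01·[0.7333·0.0000 + 0.2667·0.2325] = 0.0614; exercise value = 0.0000 ≤ continuation, so V_uu = 0.0614
Node ud (S = 28.35): continuation = 1/1.01·[0.7333·0.2325 + 0.2667·4.4850] = 1.3530; exercise value = 1.6500 > continuation, so V_ud = 1.6500 (exercise)
Node dd (S = 24.3): continuation = 1/1.01·[0.7333·4.4850 + 0.2667·8.1300] = 5.4030; exercise value = 5.7000 > continuation, so V_dd = 5.7000 (exercise)
Node u (S = 31.5): continuation = 1/1.01·[0.7333·0.0614 + 0.2667·1.6500] = 0.4802; exercise value = 0.0000 ≤ continuation, so V_u = 0.4802
Node d (S = 27): continuation = 1/1.01·[0.7333·1.6500 + 0.2667·5.7000] = 2.7030; exercise value = 3.0000 > continuation, so V_d = 3.0000 (exercise)
Node 0 (S = 30): continuation = 1/1.01·[0.7333·0.4802 + 0.2667·3.0000] = 1.1407; exercise value = 0.0000 ≤ continuation, so V_0 = 1.1407

$1.14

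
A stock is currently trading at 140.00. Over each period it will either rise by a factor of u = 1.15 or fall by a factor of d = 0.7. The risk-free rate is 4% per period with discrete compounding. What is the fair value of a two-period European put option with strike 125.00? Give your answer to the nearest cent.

7.32

Risk-neutral probability p = (1 + 0.04 − 0.7)/(1.15 − 0.7) = 0.3400/0.4500 = 0.7556
Terminal stock prices: S_uu = 185.1, S_ud = 112.7, S_dd = 68.6
Terminal payoffs (K − S): max(-60.15, 0) = 0, max(12.3, 0) = 12.3, max(56.4, 0) = 56.4
Node u (S = 161): V_u = 1/1.04·[0.7556·0.0000 + 0.2444·12.3000] = 2.8910
Node d (S = 98): V_d = 1/1.04·[0.7556·12.3000 + 0.2444·56.4000] = 22.1923
Node 0 (S = 140): V_0 = 1/1.04·[0.7556·2.8910 + 0.2444·22.1923] = 7.3165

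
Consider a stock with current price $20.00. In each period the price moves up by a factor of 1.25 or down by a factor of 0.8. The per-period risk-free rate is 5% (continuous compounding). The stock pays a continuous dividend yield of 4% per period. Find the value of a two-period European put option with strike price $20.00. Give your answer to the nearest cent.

$1.85

Per-period risk-free factor R = e^0.05 = 1.0513; dividend-adjusted growth = e^(0.05−0.04) = 1.0101.
Risk-neutral probability p = (1.0101 − 0.8)/(1.25 − 0.8) = 0.2101/0.4500 = 0.4668
Terminal stock prices: S_uu = 31.25, S_ud = 20, S_dd = 12.8
Terminal payoffs (K − S): max(-11.25, 0) = 0, max(0, 0) = 0, max(7.2, 0) = 7.2
Node u (S = 25): V_u = e^(−0.05)·[0.4668·0.0000 + 0.5332·0.0000] = 0.0000
Node d (S = 16): V_d = e^(−0.05)·[0.4668·0.0000 + 0.5332·7.2000] = 3.6520
Node 0 (S = 20): V_0 = e^(−0.05)·[0.4668·0.0000 + 0.5332·3.6520] = 1.8523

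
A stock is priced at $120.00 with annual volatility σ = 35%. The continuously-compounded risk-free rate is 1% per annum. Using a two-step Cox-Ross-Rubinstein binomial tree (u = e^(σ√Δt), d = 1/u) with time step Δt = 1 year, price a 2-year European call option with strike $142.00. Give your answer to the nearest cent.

$17.85

CRR parameters: u = e^(σ√Δt) = e^(0.35·√1) = 1.4191, d = 1/u = 0.7047
Per-period rate: rΔt = 0.01·1 = 0.01, so R = e^0.01 = 1.0101
Risk-neutral probability p = (e^0.01 − 0.7047)/(1.4191 − 0.7047) = 0.3054/0.7144 = 0.4275
Terminal stock prices: S_uu = 241.7, S_ud = 120, S_dd = 59.59
Terminal payoffs (S − K): max(99.65, 0) = 99.65, max(-22, 0) = 0, max(-82.41, 0) = 0
Node u (S = 170.3): V_u = e^(−0.01)·[0.4275·99.6503 + 0.5725·0.0000] = 42.1718
Node d (S = 84.56): V_d = e^(−0.01)·[0.4275·0.0000 + 0.5725·0.0000] = 0.0000
Node 0 (S = 120): V_0 = e^(−0.01)·[0.4275·42.1718 + 0.5725·0.0000] = 17.8470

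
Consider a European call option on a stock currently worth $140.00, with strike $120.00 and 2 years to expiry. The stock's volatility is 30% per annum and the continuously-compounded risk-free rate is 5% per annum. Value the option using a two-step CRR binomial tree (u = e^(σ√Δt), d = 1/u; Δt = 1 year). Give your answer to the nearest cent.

$40.81

CRR parameters: u = e^(σ√Δt) = e^(0.3·√1) = 1.3499, d = 1/u = 0.7408
Per-period rate: rΔt = 0.05·1 = 0.05, so R = e^0.05 = 1.0513
Risk-neutral probability p = (e^0.05 − 0.7408)/(1.3499 − 0.7408) = 0.3105/0.6090 = 0.5097
Terminal stock prices: S_uu = 255.1, S_ud = 140, S_dd = 76.83
Terminal payoffs (S − K): max(135.1, 0) = 135.1, max(20, 0) = 20, max(-43.17, 0) = 0
Node u (S = 189): V_u = e^(−0.05)·[0.5097·135.0966 + 0.4903·20.0000] = 74.8327
Node d (S = 103.7): V_d = e^(−0.05)·[0.5097·20.0000 + 0.4903·0.0000] = 9.6976
Node 0 (S = 140): V_0 = e^(−0.05)·[0.5097·74.8327 + 0.4903·9.6976] = 40.8074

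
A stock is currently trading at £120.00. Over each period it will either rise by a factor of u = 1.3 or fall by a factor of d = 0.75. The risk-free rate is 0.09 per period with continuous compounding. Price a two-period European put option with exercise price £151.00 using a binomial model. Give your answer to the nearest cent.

£23.07

Risk-neutral probability p = (e^0.09 − 0.75)/(1.3 − 0.75) = 0.3442/0.5500 = 0.6258
Terminal stock prices: S_uu = 202.8, S_ud = 117, S_dd = 67.5
Terminal payoffs (K − S): max(-51.8, 0) = 0, max(34, 0) = 34, max(83.5, 0) = 83.5
Node u (S = 156): V_u = e^(−0.09)·[0.6258·0.0000 + 0.3742·34.0000] = 11.6287
Node d (S = 90): V_d = e^(−0.09)·[0.6258·34.0000 + 0.3742·83.5000] = 48.0036
Node 0 (S = 120): V_0 = e^(−0.09)·[0.6258·11.6287 + 0.3742·48.0036] = 23.0687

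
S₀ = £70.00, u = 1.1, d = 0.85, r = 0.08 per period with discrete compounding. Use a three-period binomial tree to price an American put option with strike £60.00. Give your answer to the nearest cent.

£0.09

Risk-neutral probability p = (1 + 0.08 − 0.85)/(1.1 − 0.85) = 0.2300/0.2500 = 0.9200
Terminal stock prices: S_uuu = 93.17, S_uud = 72, S_udd = 55.63, S_ddd = 42.99
Terminal payoffs (K − S): max(-33.17, 0) = 0, max(-12, 0) = 0, max(4.368, 0) = 4.368, max(17.01, 0) = 17.01
Node uu (S = 84.7): continuation = 1/1.08·[0.9200·0.0000 + 0.0800·0.0000] = 0.0000; exercise value = 0.0000 ≤ continuation, so V_uu = 0.0000
Node ud (S = 65.45): continuation = 1/1.08·[0.9200·0.0000 + 0.0800·4.3675] = 0.3235; exercise value = 0.0000 ≤ continuation, so V_ud = 0.3235
Node dd (S = 50.57): continuation = 1/1.08·[0.9200·4.3675 + 0.0800·17.0113] = 4.9806; exercise value = 9.4250 > continuation, so V_dd = 9.4250 (exercise)
Node u (S = 77): continuation = 1/1.08·[0.9200·0.0000 + 0.0800·0.3235] = 0.0240; exercise value = 0.0000 ≤ continuation, so V_u = 0.0240
Node d (S = 59.5): continuation = 1/1.08·[0.9200·0.3235 + 0.0800·9.4250] = 0.9737; exercise value = 0.5000 ≤ continuation, so V_d = 0.9737
Node 0 (S = 70): continuation = 1/1.08·[0.9200·0.0240 + 0.0800·0.9737] = 0.0925; exercise value = 0.0000 ≤ continuation, so V_0 = 0.0925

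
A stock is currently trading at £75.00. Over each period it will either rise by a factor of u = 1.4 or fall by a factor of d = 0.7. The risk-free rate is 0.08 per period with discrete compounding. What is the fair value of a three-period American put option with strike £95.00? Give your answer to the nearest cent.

£22.56

Risk-neutral probability p = (1 + 0.08 − 0.7)/(1.4 − 0.7) = 0.3800/0.7000 = 0.5429
Terminal stock prices: S_uuu = 205.8, S_uud = 102.9, S_udd = 51.45, S_ddd = 25.72
Terminal payoffs (K − S): max(-110.8, 0) = 0, max(-7.9, 0) = 0, max(43.55, 0) = 43.55, max(69.28, 0) = 69.28
Node uu (S = 147): continuation = 1/1.08·[0.5429·0.0000 + 0.4571·0.0000] = 0.0000; exercise value = 0.0000 ≤ continuation, so V_uu = 0.0000
Node ud (S = 73.5): continuation = 1/1.08·[0.5429·0.0000 + 0.4571·43.5500] = 18.4339; exercise value = 21.5000 > continuation, so V_ud = 21.5000 (exercise)
Node dd (S = 36.75): continuation = 1/1.08·[0.5429·43.5500 + 0.4571·69.2750] = 51.2130; exercise value = 58.2500 > continuation, so V_dd = 58.2500 (exercise)
Node u (S = 105): continuation = 1/1.08·[0.5429·0.0000 + 0.4571·21.5000] = 9.1005; exercise value = 0.0000 ≤ continuation, so V_u = 9.1005
Node d (S = 52.5): continuation = 1/1.08·[0.5429·21.5000 + 0.4571·58.2500] = 35.4630; exercise value = 42.5000 > continuation, so V_d = 42.5000 (exercise)
Node 0 (S = 75): continuation = 1/1.08·[0.5429·9.1005 + 0.4571·42.5000] = 22.5638; exercise value = 20.0000 ≤ continuation, so V_0 = 22.5638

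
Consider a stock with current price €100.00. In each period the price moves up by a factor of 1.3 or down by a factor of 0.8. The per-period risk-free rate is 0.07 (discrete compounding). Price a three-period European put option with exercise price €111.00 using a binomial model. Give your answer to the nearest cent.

€12.53

Risk-neutral probability p = (1 + 0.07 − 0.8)/(1.3 − 0.8) = 0.2700/0.5000 = 0.5400
Terminal stock prices: S_uuu = 219.7, S_uud = 135.2, S_udd = 83.2, S_ddd = 51.2
Terminal payoffs (K − S): max(-108.7, 0) = 0, max(-24.2, 0) = 0, max(27.8, 0) = 27.8, max(59.8, 0) = 59.8
Node uu (S = 169): V_uu = 1/1.07·[0.5400·0.0000 + 0.4600·0.0000] = 0.0000
Node ud (S = 104): V_ud = 1/1.07·[0.5400·0.0000 + 0.4600·27.8000] = 11.9514
Node dd (S = 64): V_dd = 1/1.07·[0.5400·27.8000 + 0.4600·59.8000] = 39.7383
Node u (S = 130): V_u = 1/1.07·[0.5400·0.0000 + 0.4600·11.9514] = 5.1380
Node d (S = 80): V_d = 1/1.07·[0.5400·11.9514 + 0.4600·39.7383] = 23.1153
Node 0 (S = 100): V_0 = 1/1.07·[0.5400·5.1380 + 0.4600·23.1153] = 12.5304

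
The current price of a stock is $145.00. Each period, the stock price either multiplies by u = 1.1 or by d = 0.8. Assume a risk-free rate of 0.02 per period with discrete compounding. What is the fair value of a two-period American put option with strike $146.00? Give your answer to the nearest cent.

Risk-neutral probability p = (1 + 0.02 − 0.8)/(1.1 − 0.8) = 0.2200/0.3000 = 0.7333
Terminal stock prices: S_uu = 175.5, S_ud = 127.6, S_dd = 92.8
Terminal payoffs (K − S): max(-29.45, 0) = 0, max(18.4, 0) = 18.4, max(53.2, 0) = 53.2
Node u (S = 159.5): continuation = 1/1.02·[0.7333·0.0000 + 0.2667·18.4000] = 4.8105; exercise value = 0.0000 ≤ continuation, so V_u = 4.8105
Node d (S = 116): continuation = 1/1.02·[0.7333·18.4000 + 0.2667·53.2000] = 27.1373; exercise value = 30.0000 > continuation, so V_d = 30.0000 (exercise)
Node 0 (S = 145): continuation = 1/1.02·[0.7333·4.8105 + 0.2667·30.0000] = 11.3016; exercise value = 1.0000 ≤ continuation, so V_0 = 11.3016

$11.30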